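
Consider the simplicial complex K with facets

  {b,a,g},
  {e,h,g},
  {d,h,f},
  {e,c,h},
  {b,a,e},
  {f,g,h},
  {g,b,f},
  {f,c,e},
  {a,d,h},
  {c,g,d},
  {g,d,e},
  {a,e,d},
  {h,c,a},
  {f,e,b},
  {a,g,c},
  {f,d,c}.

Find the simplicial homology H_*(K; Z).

Order the vertices as a < b < c < d < e < f < g < h. Listing each simplex with vertices in this order, K has dimension 2 with simplices:

  0-simplices (8): a, b, c, d, e, f, g, h
  1-simplices (24): ab, ac, ad, ae, ag, ah, be, bf, bg, cd, ce, cf, cg, ch, de, df, dg, dh, ef, eg, eh, fg, fh, gh
  2-simplices (16): abe, abg, acg, ach, ade, adh, bef, bfg, cdf, cdg, cef, ceh, deg, dfh, egh, fgh

so the chain groups are C_0 ≅ Z^8, C_1 ≅ Z^24, C_2 ≅ Z^16.

The boundary map ∂_1: C_1 → C_0 maps an edge to its endpoints' difference, ∂[p,q] = q − p.
As a 8×24 matrix over Z this has rank 7, with invariant factors (1,1,1,1,1,1,1).

∂_2: C_2 → C_1 sends each 2-simplex [p,q,r] to [q,r] − [p,r] + [p,q]. For instance
  ∂fgh = gh − fh + fg,
  ∂dfh = fh − dh + df.
The resulting 24×16 matrix has rank 15, and its Smith normal form has invariant factors (1,1,1,1,1,1,1,1,1,1,1,1,1,1,1).

From H_k ≅ ker(∂_k) / im(∂_{k+1}) we obtain:

  H_0: rank C_0 − rank ∂_1 = 8 − 7 = 1, and the invariant factors of ∂_1 are all 1, so H_0 = Z.
  H_1: rank ker ∂_1 − rank ∂_2 = (24 − 7) − 15 = 2, and the invariant factors of ∂_2 are all 1, so H_1 = Z^2.
  H_2: rank ker ∂_2 − rank ∂_3 = (16 − 15) − 0 = 1, and there is no ∂_3, so H_2 = Z.

As a check, the Euler characteristic is 8 − 24 + 16 = 0, which agrees with 1 − 2 + 1 = 0.

H_0 = Z,  H_1 = Z^2,  H_2 = Z.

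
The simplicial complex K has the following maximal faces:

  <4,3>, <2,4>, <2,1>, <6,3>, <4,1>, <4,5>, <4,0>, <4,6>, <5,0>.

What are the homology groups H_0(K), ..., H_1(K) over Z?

Order the vertices as 0 < 1 < 2 < 3 < 4 < 5 < 6. Listing each simplex with vertices in this order, K has dimension 1 with simplices:

  0-simplices (7): [0], [1], [2], [3], [4], [5], [6]
  1-simplices (9): [0,4], [0,5], [1,2], [1,4], [2,4], [3,4], [3,6], [4,5], [4,6]

so the chain groups are C_0 ≅ Z^7, C_1 ≅ Z^9.

The boundary map ∂_1: C_1 → C_0 maps an edge to its endpoints' difference, ∂[p,q] = q − p. For instance
  ∂[4,5] = [5] − [4].
The resulting 7×9 matrix has rank 6, and its Smith normal form has invariant factors (1,1,1,1,1,1).

Now H_k = ker ∂_k / im ∂_{k+1}, so:

  H_0: rank C_0 − rank ∂_1 = 7 − 6 = 1, and the invariant factors of ∂_1 are all 1, so H_0 = Z.
  H_1: rank ker ∂_1 − rank ∂_2 = (9 − 6) − 0 = 3, and there is no ∂_2, so H_1 = Z^3.

As a check, the Euler characteristic is 7 − 9 = -2, which agrees with 1 − 3 = -2.

H_0 ≅ Z,  H_1 ≅ Z^3.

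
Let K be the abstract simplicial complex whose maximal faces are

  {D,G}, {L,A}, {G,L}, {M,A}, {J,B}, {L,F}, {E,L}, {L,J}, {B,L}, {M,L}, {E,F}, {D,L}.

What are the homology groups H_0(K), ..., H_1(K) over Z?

Order the vertices as A < B < D < E < F < G < J < L < M. Listing each simplex with vertices in this order, K has dimension 1 with simplices:

  0-simplices (9): A, B, D, E, F, G, J, L, M
  1-simplices (12): AL, AM, BJ, BL, DG, DL, EF, EL, FL, GL, JL, LM

giving chain groups C_0 ≅ Z^9, C_1 ≅ Z^12.

The boundary map ∂_1: C_1 → C_0 is given by ∂[p,q] = [q] − [p].
The 9×12 boundary matrix has rank 8 and Smith normal form diag(1,1,1,1,1,1,1,1).

From H_k ≅ ker(∂_k) / im(∂_{k+1}) we obtain:

  H_0: rank C_0 − rank ∂_1 = 9 − 8 = 1, and the invariant factors of ∂_1 are all 1, so H_0 ≅ Z.
  H_1: rank ker ∂_1 − rank ∂_2 = (12 − 8) − 0 = 4, and there is no ∂_2, so H_1 ≅ Z^4.

As a check, the Euler characteristic is 9 − 12 = -3, which agrees with 1 − 4 = -3.

H_0 = Z,  H_1 = Z^4.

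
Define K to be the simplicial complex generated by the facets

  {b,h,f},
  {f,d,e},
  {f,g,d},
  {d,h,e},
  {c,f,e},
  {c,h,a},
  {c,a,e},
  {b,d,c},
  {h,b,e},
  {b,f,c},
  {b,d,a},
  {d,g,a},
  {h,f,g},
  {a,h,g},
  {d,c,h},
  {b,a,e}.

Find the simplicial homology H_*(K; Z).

We work with the vertex ordering a < b < c < d < e < f < g < h. The simplices of K, each written with vertices in increasing order, are:

  0-simplices (8): a, b, c, d, e, f, g, h
  1-simplices (24): ab, ac, ad, ae, ag, ah, bc, bd, be, bf, bh, cd, ce, cf, ch, de, df, dg, dh, ef, eh, fg, fh, gh
  2-simplices (16): abd, abe, ace, ach, adg, agh, bcd, bcf, beh, bfh, cdh, cef, def, deh, dfg, fgh

giving chain groups C_0 ≅ Z^8, C_1 ≅ Z^24, C_2 ≅ Z^16.

∂_1: C_1 → C_0 maps an edge to its endpoints' difference, ∂[p,q] = q − p. For instance
  ∂eh = h − e.
The resulting 8×24 matrix has rank 7, and its Smith normal form has invariant factors (1,1,1,1,1,1,1).

∂_2: C_2 → C_1 maps a triangle to the signed sum of its edges. For instance
  ∂abe = be − ae + ab,
  ∂ach = ch − ah + ac.
The 24×16 boundary matrix has rank 15 and Smith normal form diag(1,1,1,1,1,1,1,1,1,1,1,1,1,1,1).

From H_k ≅ ker(∂_k) / im(∂_{k+1}) we obtain:

  H_0: rank C_0 − rank ∂_1 = 8 − 7 = 1, and the invariant factors of ∂_1 are all 1, so H_0 = Z.
  H_1: rank ker ∂_1 − rank ∂_2 = (24 − 7) − 15 = 2, and the invariant factors of ∂_2 are all 1, so H_1 = Z^2.
  H_2: rank ker ∂_2 − rank ∂_3 = (16 − 15) − 0 = 1, and there is no ∂_3, so H_2 = Z.

H_0 ≅ Z,  H_1 ≅ Z^2,  H_2 ≅ Z.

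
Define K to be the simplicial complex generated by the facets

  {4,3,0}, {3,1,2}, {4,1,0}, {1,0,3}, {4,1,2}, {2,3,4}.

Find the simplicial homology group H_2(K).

H_2 = Z.

Take the total order 0 < 1 < 2 < 3 < 4 on the vertex set. Then K (dimension 2) consists of the simplices:

  0-simplices (5): [0], [1], [2], [3], [4]
  1-simplices (9): [0,1], [0,3], [0,4], [1,2], [1,3], [1,4], [2,3], [2,4], [3,4]
  2-simplices (6): [0,1,3], [0,1,4], [0,3,4], [1,2,3], [1,2,4], [2,3,4]

so the chain groups are C_0 ≅ Z^5, C_1 ≅ Z^9, C_2 ≅ Z^6.

Boundary ∂_1: C_1 → C_0 is given by ∂[p,q] = [q] − [p]. For instance
  ∂[3,4] = [4] − [3].
The resulting 5×9 matrix has rank 4, and its Smith normal form has invariant factors (1,1,1,1).

Boundary ∂_2: C_2 → C_1 maps a triangle to the signed sum of its edges. For instance
  ∂[0,1,4] = [1,4] − [0,4] + [0,1],
  ∂[0,3,4] = [3,4] − [0,4] + [0,3].
The resulting 9×6 matrix has rank 5, and its Smith normal form has invariant factors (1,1,1,1,1).

From H_k ≅ ker(∂_k) / im(∂_{k+1}) we obtain:

  H_2: rank ker ∂_2 − rank ∂_3 = (6 − 5) − 0 = 1, and there is no ∂_3, so H_2 = Z.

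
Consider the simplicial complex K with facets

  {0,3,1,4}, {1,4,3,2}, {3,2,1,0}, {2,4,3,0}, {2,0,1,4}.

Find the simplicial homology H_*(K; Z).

H_0 ≅ Z,  H_1 = 0,  H_2 = 0,  H_3 ≅ Z.

Fix the vertex order 0 < 1 < 2 < 3 < 4 and write every simplex with vertices in increasing order. Then dim K = 3 and the simplices of K are:

  0-simplices (5): [0], [1], [2], [3], [4]
  1-simplices (10): [0,1], [0,2], [0,3], [0,4], [1,2], [1,3], [1,4], [2,3], [2,4], [3,4]
  2-simplices (10): [0,1,2], [0,1,3], [0,1,4], [0,2,3], [0,2,4], [0,3,4], [1,2,3], [1,2,4], [1,3,4], [2,3,4]
  3-simplices (5): [0,1,2,3], [0,1,2,4], [0,1,3,4], [0,2,3,4], [1,2,3,4]

giving chain groups C_0 ≅ Z^5, C_1 ≅ Z^10, C_2 ≅ Z^10, C_3 ≅ Z^5.

The boundary map ∂_1: C_1 → C_0 is given by ∂[p,q] = [q] − [p]. For instance
  ∂[2,3] = [3] − [2].
The 5×10 boundary matrix has rank 4 and Smith normal form diag(1,1,1,1).

Boundary ∂_2: C_2 → C_1 sends each 2-simplex [p,q,r] to [q,r] − [p,r] + [p,q]. For instance
  ∂[0,3,4] = [3,4] − [0,4] + [0,3],
  ∂[0,2,4] = [2,4] − [0,4] + [0,2].
The resulting 10×10 matrix has rank 6, and its Smith normal form has invariant factors (1,1,1,1,1,1).

Boundary ∂_3: C_3 → C_2 sends each 3-simplex σ to the alternating sum Σ_i (−1)^i (σ with its i-th vertex removed). For instance
  ∂[0,1,3,4] = [1,3,4] − [0,3,4] + [0,1,4] − [0,1,3],
  ∂[0,1,2,4] = [1,2,4] − [0,2,4] + [0,1,4] − [0,1,2].
The 10×5 boundary matrix has rank 4 and Smith normal form diag(1,1,1,1).

From H_k ≅ ker(∂_k) / im(∂_{k+1}) we obtain:

  H_0: rank C_0 − rank ∂_1 = 5 − 4 = 1, and the invariant factors of ∂_1 are all 1, so H_0 ≅ Z.
  H_1: rank ker ∂_1 − rank ∂_2 = (10 − 4) − 6 = 0, and the invariant factors of ∂_2 are all 1, so H_1 ≅ 0.
  H_2: rank ker ∂_2 − rank ∂_3 = (10 − 6) − 4 = 0, and the invariant factors of ∂_3 are all 1, so H_2 ≅ 0.
  H_3: rank ker ∂_3 − rank ∂_4 = (5 − 4) − 0 = 1, and there is no ∂_4, so H_3 ≅ Z.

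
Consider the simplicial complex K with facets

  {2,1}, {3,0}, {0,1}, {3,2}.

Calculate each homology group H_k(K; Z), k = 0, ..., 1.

H_0 ≅ Z,  H_1 ≅ Z.

K has 4 vertices, 4 edges.
rank ∂_0 = 0, rank ∂_1 = 3 ⇒ b_0 = 4 − 0 − 3 = 1; all invariant factors of ∂_1 are 1 so no torsion. So H_0 = Z.
rank ∂_1 = 3, rank ∂_2 = 0 ⇒ b_1 = 4 − 3 − 0 = 1. So H_1 = Z.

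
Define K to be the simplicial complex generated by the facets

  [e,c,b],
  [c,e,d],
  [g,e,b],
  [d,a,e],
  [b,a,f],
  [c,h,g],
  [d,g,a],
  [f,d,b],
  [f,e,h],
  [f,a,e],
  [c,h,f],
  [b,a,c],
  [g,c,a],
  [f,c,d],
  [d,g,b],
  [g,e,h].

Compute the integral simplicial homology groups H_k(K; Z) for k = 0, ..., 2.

Take the total order a < b < c < d < e < f < g < h on the vertex set. Then K (dimension 2) consists of the simplices:

  0-simplices (8): a, b, c, d, e, f, g, h
  1-simplices (24): ab, ac, ad, ae, af, ag, bc, bd, be, bf, bg, cd, ce, cf, cg, ch, de, df, dg, ef, eg, eh, fh, gh
  2-simplices (16): abc, abf, acg, ade, adg, aef, bce, bdf, bdg, beg, cde, cdf, cfh, cgh, efh, egh

so the chain groups are C_0 ≅ Z^8, C_1 ≅ Z^24, C_2 ≅ Z^16.

Boundary ∂_1: C_1 → C_0 is given by ∂[p,q] = [q] − [p]. For instance
  ∂bg = g − b.
The 8×24 boundary matrix has rank 7 and Smith normal form diag(1,1,1,1,1,1,1).

The boundary map ∂_2: C_2 → C_1 acts by ∂[p,q,r] = [q,r] − [p,r] + [p,q]. For instance
  ∂acg = cg − ag + ac,
  ∂adg = dg − ag + ad.
As a 24×16 matrix over Z this has rank 15, with invariant factors (1,1,1,1,1,1,1,1,1,1,1,1,1,1,1).

Now H_k = ker ∂_k / im ∂_{k+1}, so:

  H_0: rank C_0 − rank ∂_1 = 8 − 7 = 1, and the invariant factors of ∂_1 are all 1, so H_0 ≅ Z.
  H_1: rank ker ∂_1 − rank ∂_2 = (24 − 7) − 15 = 2, and the invariant factors of ∂_2 are all 1, so H_1 ≅ Z^2.
  H_2: rank ker ∂_2 − rank ∂_3 = (16 − 15) − 0 = 1, and there is no ∂_3, so H_2 ≅ Z.

H_0 ≅ Z,  H_1 ≅ Z^2,  H_2 ≅ Z.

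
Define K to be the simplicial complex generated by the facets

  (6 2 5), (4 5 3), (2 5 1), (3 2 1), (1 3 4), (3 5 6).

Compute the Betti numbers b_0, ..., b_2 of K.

b_0 = 1, b_1 = 1, b_2 = 0.

Take the total order 1 < 2 < 3 < 4 < 5 < 6 on the vertex set. Then K (dimension 2) consists of the simplices:

  0-simplices (6): [1], [2], [3], [4], [5], [6]
  1-simplices (12): [1,2], [1,3], [1,4], [1,5], [2,3], [2,5], [2,6], [3,4], [3,5], [3,6], [4,5], [5,6]
  2-simplices (6): [1,2,3], [1,2,5], [1,3,4], [2,5,6], [3,4,5], [3,5,6]

Hence C_0 ≅ Z^6, C_1 ≅ Z^12, C_2 ≅ Z^6.

Boundary ∂_1: C_1 → C_0 is given by ∂[p,q] = [q] − [p].
As a 6×12 matrix over Z this has rank 5, with invariant factors (1,1,1,1,1).

Boundary ∂_2: C_2 → C_1 acts by ∂[p,q,r] = [q,r] − [p,r] + [p,q]. For instance
  ∂[1,2,3] = [2,3] − [1,3] + [1,2],
  ∂[3,5,6] = [5,6] − [3,6] + [3,5].
As a 12×6 matrix over Z this has rank 6, with invariant factors (1,1,1,1,1,1).

Reading off H_k = ker ∂_k / im ∂_{k+1}:

  H_0: rank C_0 − rank ∂_1 = 6 − 5 = 1, and the invariant factors of ∂_1 are all 1, so H_0 = Z.
  H_1: rank ker ∂_1 − rank ∂_2 = (12 − 5) − 6 = 1, and the invariant factors of ∂_2 are all 1, so H_1 = Z.
  H_2: rank ker ∂_2 − rank ∂_3 = (6 − 6) − 0 = 0, and there is no ∂_3, so H_2 = 0.

As a check, the Euler characteristic is 6 − 12 + 6 = 0, which agrees with 1 − 1 + 0 = 0.
(K is a triangulation of the cylinder S^1 x I.)

Hence the Betti numbers are b_0 = 1, b_1 = 1, b_2 = 0.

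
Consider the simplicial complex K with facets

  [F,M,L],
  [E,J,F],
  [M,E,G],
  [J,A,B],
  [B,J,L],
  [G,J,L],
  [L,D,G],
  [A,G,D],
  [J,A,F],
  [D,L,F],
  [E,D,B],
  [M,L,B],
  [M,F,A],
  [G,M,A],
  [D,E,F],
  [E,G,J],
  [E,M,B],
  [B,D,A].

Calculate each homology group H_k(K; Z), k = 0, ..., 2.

Order the vertices as A < B < D < E < F < G < J < L < M. Listing each simplex with vertices in this order, K has dimension 2 with simplices:

  0-simplices (9): A, B, D, E, F, G, J, L, M
  1-simplices (27): AB, AD, AF, AG, AJ, AM, BD, BE, BJ, BL, BM, DE, DF, DG, DL, EF, EG, EJ, EM, FJ, FL, FM, GJ, GL, GM, JL, LM
  2-simplices (18): ABD, ABJ, ADG, AFJ, AFM, AGM, BDE, BEM, BJL, BLM, DEF, DFL, DGL, EFJ, EGJ, EGM, FLM, GJL

giving chain groups C_0 ≅ Z^9, C_1 ≅ Z^27, C_2 ≅ Z^18.

The boundary map ∂_1: C_1 → C_0 maps an edge to its endpoints' difference, ∂[p,q] = q − p.
This gives a 9×27 integer matrix of rank 8; reducing to Smith normal form yields diagonal entries (1,1,1,1,1,1,1,1).

The boundary map ∂_2: C_2 → C_1 acts by ∂[p,q,r] = [q,r] − [p,r] + [p,q]. For instance
  ∂AFJ = FJ − AJ + AF,
  ∂BDE = DE − BE + BD.
As a 27×18 matrix over Z this has rank 17, with invariant factors (1,1,1,1,1,1,1,1,1,1,1,1,1,1,1,1,1).

Now H_k = ker ∂_k / im ∂_{k+1}, so:

  H_0: rank C_0 − rank ∂_1 = 9 − 8 = 1, and the invariant factors of ∂_1 are all 1, so H_0 = Z.
  H_1: rank ker ∂_1 − rank ∂_2 = (27 − 8) − 17 = 2, and the invariant factors of ∂_2 are all 1, so H_1 = Z^2.
  H_2: rank ker ∂_2 − rank ∂_3 = (18 − 17) − 0 = 1, and there is no ∂_3, so H_2 = Z.

As a check, the Euler characteristic is 9 − 27 + 18 = 0, which agrees with 1 − 2 + 1 = 0.
(K is a triangulation of the torus T^2.)

H_0 ≅ Z,  H_1 ≅ Z^2,  H_2 ≅ Z.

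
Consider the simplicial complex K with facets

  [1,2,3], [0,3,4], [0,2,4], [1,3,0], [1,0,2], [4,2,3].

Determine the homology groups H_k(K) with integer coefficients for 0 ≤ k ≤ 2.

H_0 ≅ Z,  H_1 = 0,  H_2 ≅ Z.

Fix the vertex order 0 < 1 < 2 < 3 < 4 and write every simplex with vertices in increasing order. Then dim K = 2 and the simplices of K are:

  0-simplices (5): [0], [1], [2], [3], [4]
  1-simplices (9): [0,1], [0,2], [0,3], [0,4], [1,2], [1,3], [2,3], [2,4], [3,4]
  2-simplices (6): [0,1,2], [0,1,3], [0,2,4], [0,3,4], [1,2,3], [2,3,4]

giving chain groups C_0 ≅ Z^5, C_1 ≅ Z^9, C_2 ≅ Z^6.

∂_1: C_1 → C_0 is given by ∂[p,q] = [q] − [p].
The resulting 5×9 matrix has rank 4, and its Smith normal form has invariant factors (1,1,1,1).

The boundary map ∂_2: C_2 → C_1 maps a triangle to the signed sum of its edges. For instance
  ∂[0,2,4] = [2,4] − [0,4] + [0,2],
  ∂[0,1,2] = [1,2] − [0,2] + [0,1].
This gives a 9×6 integer matrix of rank 5; reducing to Smith normal form yields diagonal entries (1,1,1,1,1).

From H_k ≅ ker(∂_k) / im(∂_{k+1}) we obtain:

  H_0: rank C_0 − rank ∂_1 = 5 − 4 = 1, and the invariant factors of ∂_1 are all 1, so H_0 = Z.
  H_1: rank ker ∂_1 − rank ∂_2 = (9 − 4) − 5 = 0, and the invariant factors of ∂_2 are all 1, so H_1 = 0.
  H_2: rank ker ∂_2 − rank ∂_3 = (6 − 5) − 0 = 1, and there is no ∂_3, so H_2 = Z.

As a check, the Euler characteristic is 5 − 9 + 6 = 2, which agrees with 1 − 0 + 1 = 2.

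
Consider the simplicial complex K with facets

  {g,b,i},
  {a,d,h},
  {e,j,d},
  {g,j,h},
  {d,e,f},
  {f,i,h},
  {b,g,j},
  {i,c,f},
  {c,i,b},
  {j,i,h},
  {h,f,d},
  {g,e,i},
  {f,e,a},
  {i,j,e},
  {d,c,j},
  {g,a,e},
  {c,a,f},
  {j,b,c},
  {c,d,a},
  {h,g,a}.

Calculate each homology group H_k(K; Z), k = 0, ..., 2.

Take the total order a < b < c < d < e < f < g < h < i < j on the vertex set. Then K (dimension 2) consists of the simplices:

  0-simplices (10): a, b, c, d, e, f, g, h, i, j
  1-simplices (30): ac, ad, ae, af, ag, ah, bc, bg, bi, bj, cd, cf, ci, cj, de, df, dh, dj, ef, eg, ei, ej, fh, fi, gh, gi, gj, hi, hj, ij
  2-simplices (20): acd, acf, adh, aef, aeg, agh, bci, bcj, bgi, bgj, cdj, cfi, def, dej, dfh, egi, eij, fhi, ghj, hij

giving chain groups C_0 ≅ Z^10, C_1 ≅ Z^30, C_2 ≅ Z^20.

∂_1: C_1 → C_0 sends each edge [p,q] (with p < q) to q − p.
The resulting 10×30 matrix has rank 9, and its Smith normal form has invariant factors (1,1,1,1,1,1,1,1,1).

Boundary ∂_2: C_2 → C_1 sends each 2-simplex [p,q,r] to [q,r] − [p,r] + [p,q]. For instance
  ∂bgi = gi − bi + bg,
  ∂fhi = hi − fi + fh.
As a 30×20 matrix over Z this has rank 20, with invariant factors (1,1,1,1,1,1,1,1,1,1,1,1,1,1,1,1,1,1,1,2).

Reading off H_k = ker ∂_k / im ∂_{k+1}:

  H_0: rank C_0 − rank ∂_1 = 10 − 9 = 1, and the invariant factors of ∂_1 are all 1, so H_0 ≅ Z.
  H_1: rank ker ∂_1 − rank ∂_2 = (30 − 9) − 20 = 1, and ∂_2 has invariant factor 2 > 1, so H_1 ≅ Z × Z/2.
  H_2: rank ker ∂_2 − rank ∂_3 = (20 − 20) − 0 = 0, and there is no ∂_3, so H_2 ≅ 0.

H_0 ≅ Z,  H_1 ≅ Z × Z/2,  H_2 = 0.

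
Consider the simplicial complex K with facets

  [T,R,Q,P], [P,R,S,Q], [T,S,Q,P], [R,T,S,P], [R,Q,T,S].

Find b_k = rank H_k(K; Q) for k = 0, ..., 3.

Take the total order P < Q < R < S < T on the vertex set. Then K (dimension 3) consists of the simplices:

  0-simplices (5): P, Q, R, S, T
  1-simplices (10): PQ, PR, PS, PT, QR, QS, QT, RS, RT, ST
  2-simplices (10): PQR, PQS, PQT, PRS, PRT, PST, QRS, QRT, QST, RST
  3-simplices (5): PQRS, PQRT, PQST, PRST, QRST

Hence C_0 ≅ Z^5, C_1 ≅ Z^10, C_2 ≅ Z^10, C_3 ≅ Z^5.

Boundary ∂_1: C_1 → C_0 sends each edge [p,q] (with p < q) to q − p.
The 5×10 boundary matrix has rank 4 and Smith normal form diag(1,1,1,1).

Boundary ∂_2: C_2 → C_1 sends each 2-simplex [p,q,r] to [q,r] − [p,r] + [p,q]. For instance
  ∂QRT = RT − QT + QR,
  ∂PQT = QT − PT + PQ.
The 10×10 boundary matrix has rank 6 and Smith normal form diag(1,1,1,1,1,1).

The boundary map ∂_3: C_3 → C_2 sends each 3-simplex σ to the alternating sum Σ_i (−1)^i (σ with its i-th vertex removed). For instance
  ∂PQST = QST − PST + PQT − PQS,
  ∂PQRS = QRS − PRS + PQS − PQR.
This gives a 10×5 integer matrix of rank 4; reducing to Smith normal form yields diagonal entries (1,1,1,1).

Reading off H_k = ker ∂_k / im ∂_{k+1}:

  H_0: rank C_0 − rank ∂_1 = 5 − 4 = 1, and the invariant factors of ∂_1 are all 1, so H_0 = Z.
  H_1: rank ker ∂_1 − rank ∂_2 = (10 − 4) − 6 = 0, and the invariant factors of ∂_2 are all 1, so H_1 = 0.
  H_2: rank ker ∂_2 − rank ∂_3 = (10 − 6) − 4 = 0, and the invariant factors of ∂_3 are all 1, so H_2 = 0.
  H_3: rank ker ∂_3 − rank ∂_4 = (5 − 4) − 0 = 1, and there is no ∂_4, so H_3 = Z.

As a check, the Euler characteristic is 5 − 10 + 10 − 5 = 0, which agrees with 1 − 0 + 0 − 1 = 0.
(K is a triangulation of the 3-sphere S^3.)

Hence the Betti numbers are b_0 = 1, b_1 = 0, b_2 = 0, b_3 = 1.

b_0 = 1, b_1 = 0, b_2 = 0, b_3 = 1.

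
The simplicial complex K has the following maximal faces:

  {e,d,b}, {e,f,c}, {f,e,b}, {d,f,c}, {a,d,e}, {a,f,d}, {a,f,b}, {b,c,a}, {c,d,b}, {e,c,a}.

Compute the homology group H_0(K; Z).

H_0 ≅ Z.

Order the vertices as a < b < c < d < e < f. Listing each simplex with vertices in this order, K has dimension 2 with simplices:

  0-simplices (6): a, b, c, d, e, f
  1-simplices (15): ab, ac, ad, ae, af, bc, bd, be, bf, cd, ce, cf, de, df, ef
  2-simplices (10): abc, abf, ace, ade, adf, bcd, bde, bef, cdf, cef

so the chain groups are C_0 ≅ Z^6, C_1 ≅ Z^15, C_2 ≅ Z^10.

∂_1: C_1 → C_0 maps an edge to its endpoints' difference, ∂[p,q] = q − p.
The resulting 6×15 matrix has rank 5, and its Smith normal form has invariant factors (1,1,1,1,1).

The boundary map ∂_2: C_2 → C_1 sends each 2-simplex [p,q,r] to [q,r] − [p,r] + [p,q]. For instance
  ∂bde = de − be + bd,
  ∂bef = ef − bf + be.
This gives a 15×10 integer matrix of rank 10; reducing to Smith normal form yields diagonal entries (1,1,1,1,1,1,1,1,1,2).

From H_k ≅ ker(∂_k) / im(∂_{k+1}) we obtain:

  H_0: rank C_0 − rank ∂_1 = 6 − 5 = 1, and the invariant factors of ∂_1 are all 1, so H_0 = Z.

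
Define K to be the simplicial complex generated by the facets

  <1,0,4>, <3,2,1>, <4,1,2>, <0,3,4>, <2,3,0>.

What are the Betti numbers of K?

b_0 = 1, b_1 = 1, b_2 = 0.

We work with the vertex ordering 0 < 1 < 2 < 3 < 4. The simplices of K, each written with vertices in increasing order, are:

  0-simplices (5): [0], [1], [2], [3], [4]
  1-simplices (10): [0,1], [0,2], [0,3], [0,4], [1,2], [1,3], [1,4], [2,3], [2,4], [3,4]
  2-simplices (5): [0,1,4], [0,2,3], [0,3,4], [1,2,3], [1,2,4]

giving chain groups C_0 ≅ Z^5, C_1 ≅ Z^10, C_2 ≅ Z^5.

The boundary map ∂_1: C_1 → C_0 sends each edge [p,q] (with p < q) to q − p. For instance
  ∂[0,3] = [3] − [0].
As a 5×10 matrix over Z this has rank 4, with invariant factors (1,1,1,1).

The boundary map ∂_2: C_2 → C_1 acts by ∂[p,q,r] = [q,r] − [p,r] + [p,q]. For instance
  ∂[1,2,4] = [2,4] − [1,4] + [1,2],
  ∂[0,1,4] = [1,4] − [0,4] + [0,1].
This gives a 10×5 integer matrix of rank 5; reducing to Smith normal form yields diagonal entries (1,1,1,1,1).

Computing H_k = (kernel of ∂_k) / (image of ∂_{k+1}):

  H_0: rank C_0 − rank ∂_1 = 5 − 4 = 1, and the invariant factors of ∂_1 are all 1, so H_0 ≅ Z.
  H_1: rank ker ∂_1 − rank ∂_2 = (10 − 4) − 5 = 1, and the invariant factors of ∂_2 are all 1, so H_1 ≅ Z.
  H_2: rank ker ∂_2 − rank ∂_3 = (5 − 5) − 0 = 0, and there is no ∂_3, so H_2 ≅ 0.

As a check, the Euler characteristic is 5 − 10 + 5 = 0, which agrees with 1 − 1 + 0 = 0.

Hence the Betti numbers are b_0 = 1, b_1 = 1, b_2 = 0.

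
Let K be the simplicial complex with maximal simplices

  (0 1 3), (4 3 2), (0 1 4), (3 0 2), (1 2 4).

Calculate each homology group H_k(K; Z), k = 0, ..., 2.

K has 5 vertices, 10 edges, 5 triangles.
rank ∂_0 = 0, rank ∂_1 = 4 ⇒ b_0 = 5 − 0 − 4 = 1; all invariant factors of ∂_1 are 1 so no torsion. So H_0 = Z.
rank ∂_1 = 4, rank ∂_2 = 5 ⇒ b_1 = 10 − 4 − 5 = 1; all invariant factors of ∂_2 are 1 so no torsion. So H_1 = Z.
rank ∂_2 = 5, rank ∂_3 = 0 ⇒ b_2 = 5 − 5 − 0 = 0. So H_2 = 0.

H_0 = Z,  H_1 = Z,  H_2 = 0.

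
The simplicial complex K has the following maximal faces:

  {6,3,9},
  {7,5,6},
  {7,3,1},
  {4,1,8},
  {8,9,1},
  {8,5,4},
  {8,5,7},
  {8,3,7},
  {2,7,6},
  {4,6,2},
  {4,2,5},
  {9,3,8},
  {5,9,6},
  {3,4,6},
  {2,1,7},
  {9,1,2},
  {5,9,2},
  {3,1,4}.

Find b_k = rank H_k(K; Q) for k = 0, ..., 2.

b_0 = 1, b_1 = 1, b_2 = 0.

Order the vertices as 1 < 2 < 3 < 4 < 5 < 6 < 7 < 8 < 9. Listing each simplex with vertices in this order, K has dimension 2 with simplices:

  0-simplices (9): [1], [2], [3], [4], [5], [6], [7], [8], [9]
  1-simplices (27): (27 of them)
  2-simplices (18): [1,2,7], [1,2,9], [1,3,4], [1,3,7], [1,4,8], [1,8,9], [2,4,5], [2,4,6], [2,5,9], [2,6,7], [3,4,6], [3,6,9], [3,7,8], [3,8,9], [4,5,8], [5,6,7], [5,6,9], [5,7,8]

giving chain groups C_0 ≅ Z^9, C_1 ≅ Z^27, C_2 ≅ Z^18.

∂_1: C_1 → C_0 sends each edge [p,q] (with p < q) to q − p. For instance
  ∂[6,7] = [7] − [6].
This gives a 9×27 integer matrix of rank 8; reducing to Smith normal form yields diagonal entries (1,1,1,1,1,1,1,1).

The boundary map ∂_2: C_2 → C_1 maps a triangle to the signed sum of its edges. For instance
  ∂[1,2,9] = [2,9] − [1,9] + [1,2],
  ∂[3,7,8] = [7,8] − [3,8] + [3,7].
This gives a 27×18 integer matrix of rank 18; reducing to Smith normal form yields diagonal entries (1,1,1,1,1,1,1,1,1,1,1,1,1,1,1,1,1,2).

Now H_k = ker ∂_k / im ∂_{k+1}, so:

  H_0: rank C_0 − rank ∂_1 = 9 − 8 = 1, and the invariant factors of ∂_1 are all 1, so H_0 = Z.
  H_1: rank ker ∂_1 − rank ∂_2 = (27 − 8) − 18 = 1, and ∂_2 has invariant factor 2 > 1, so H_1 = Z ⊕ Z/2.
  H_2: rank ker ∂_2 − rank ∂_3 = (18 − 18) − 0 = 0, and there is no ∂_3, so H_2 = 0.

As a check, the Euler characteristic is 9 − 27 + 18 = 0, which agrees with 1 − 1 + 0 = 0.

Hence the Betti numbers are b_0 = 1, b_1 = 1, b_2 = 0.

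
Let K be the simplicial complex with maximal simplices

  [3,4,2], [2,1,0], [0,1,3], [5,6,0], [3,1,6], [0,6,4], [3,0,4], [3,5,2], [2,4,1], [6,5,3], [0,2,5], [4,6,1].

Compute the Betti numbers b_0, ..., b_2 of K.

b_0 = 1, b_1 = 0, b_2 = 0.

K has 7 vertices, 18 edges, 12 triangles.
rank ∂_0 = 0, rank ∂_1 = 6 ⇒ b_0 = 7 − 0 − 6 = 1; all invariant factors of ∂_1 are 1 so no torsion. So H_0 = Z.
rank ∂_1 = 6, rank ∂_2 = 12 ⇒ b_1 = 18 − 6 − 12 = 0; ∂_2 has invariant factor(s) [2] giving torsion. So H_1 = Z/2Z.
rank ∂_2 = 12, rank ∂_3 = 0 ⇒ b_2 = 12 − 12 − 0 = 0. So H_2 = 0.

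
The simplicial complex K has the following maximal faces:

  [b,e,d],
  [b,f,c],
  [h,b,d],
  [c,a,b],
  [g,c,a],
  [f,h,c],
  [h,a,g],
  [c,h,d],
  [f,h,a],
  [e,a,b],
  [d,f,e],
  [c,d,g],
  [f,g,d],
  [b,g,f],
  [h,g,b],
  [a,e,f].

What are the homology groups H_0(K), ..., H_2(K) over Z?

Take the total order a < b < c < d < e < f < g < h on the vertex set. Then K (dimension 2) consists of the simplices:

  0-simplices (8): a, b, c, d, e, f, g, h
  1-simplices (24): ab, ac, ae, af, ag, ah, bc, bd, be, bf, bg, bh, cd, cf, cg, ch, de, df, dg, dh, ef, fg, fh, gh
  2-simplices (16): abc, abe, acg, aef, afh, agh, bcf, bde, bdh, bfg, bgh, cdg, cdh, cfh, def, dfg

giving chain groups C_0 ≅ Z^8, C_1 ≅ Z^24, C_2 ≅ Z^16.

The boundary map ∂_1: C_1 → C_0 maps an edge to its endpoints' difference, ∂[p,q] = q − p. For instance
  ∂cd = d − c.
The resulting 8×24 matrix has rank 7, and its Smith normal form has invariant factors (1,1,1,1,1,1,1).

∂_2: C_2 → C_1 acts by ∂[p,q,r] = [q,r] − [p,r] + [p,q]. For instance
  ∂bfg = fg − bg + bf,
  ∂bde = de − be + bd.
The 24×16 boundary matrix has rank 15 and Smith normal form diag(1,1,1,1,1,1,1,1,1,1,1,1,1,1,1).

Reading off H_k = ker ∂_k / im ∂_{k+1}:

  H_0: rank C_0 − rank ∂_1 = 8 − 7 = 1, and the invariant factors of ∂_1 are all 1, so H_0 = Z.
  H_1: rank ker ∂_1 − rank ∂_2 = (24 − 7) − 15 = 2, and the invariant factors of ∂_2 are all 1, so H_1 = Z^2.
  H_2: rank ker ∂_2 − rank ∂_3 = (16 − 15) − 0 = 1, and there is no ∂_3, so H_2 = Z.

H_0 ≅ Z,  H_1 ≅ Z^2,  H_2 ≅ Z.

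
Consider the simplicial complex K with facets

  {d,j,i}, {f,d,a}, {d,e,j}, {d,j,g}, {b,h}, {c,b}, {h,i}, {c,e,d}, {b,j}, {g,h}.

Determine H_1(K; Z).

Order the vertices as a < b < c < d < e < f < g < h < i < j. Listing each simplex with vertices in this order, K has dimension 2 with simplices:

  0-simplices (10): a, b, c, d, e, f, g, h, i, j
  1-simplices (17): ad, af, bc, bh, bj, cd, ce, de, df, dg, di, dj, ej, gh, gj, hi, ij
  2-simplices (5): adf, cde, dej, dgj, dij

so the chain groups are C_0 ≅ Z^10, C_1 ≅ Z^17, C_2 ≅ Z^5.

The boundary map ∂_1: C_1 → C_0 maps an edge to its endpoints' difference, ∂[p,q] = q − p. For instance
  ∂bc = c − b.
The 10×17 boundary matrix has rank 9 and Smith normal form diag(1,1,1,1,1,1,1,1,1).

Boundary ∂_2: C_2 → C_1 maps a triangle to the signed sum of its edges. For instance
  ∂adf = df − af + ad,
  ∂dej = ej − dj + de.
The 17×5 boundary matrix has rank 5 and Smith normal form diag(1,1,1,1,1).

Reading off H_k = ker ∂_k / im ∂_{k+1}:

  H_1: rank ker ∂_1 − rank ∂_2 = (17 − 9) − 5 = 3, and the invariant factors of ∂_2 are all 1, so H_1 ≅ Z^3.

H_1 = Z^3.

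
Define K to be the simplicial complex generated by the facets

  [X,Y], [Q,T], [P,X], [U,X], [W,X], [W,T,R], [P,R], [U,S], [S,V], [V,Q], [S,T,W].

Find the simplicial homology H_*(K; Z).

Order the vertices as P < Q < R < S < T < U < V < W < X < Y. Listing each simplex with vertices in this order, K has dimension 2 with simplices:

  0-simplices (10): P, Q, R, S, T, U, V, W, X, Y
  1-simplices (14): PR, PX, QT, QV, RT, RW, ST, SU, SV, SW, TW, UX, WX, XY
  2-simplices (2): RTW, STW

Hence C_0 ≅ Z^10, C_1 ≅ Z^14, C_2 ≅ Z^2.

∂_1: C_1 → C_0 maps an edge to its endpoints' difference, ∂[p,q] = q − p. For instance
  ∂XY = Y − X.
As a 10×14 matrix over Z this has rank 9, with invariant factors (1,1,1,1,1,1,1,1,1).

Boundary ∂_2: C_2 → C_1 sends each 2-simplex [p,q,r] to [q,r] − [p,r] + [p,q]. For instance
  ∂STW = TW − SW + ST,
  ∂RTW = TW − RW + RT.
As a 14×2 matrix over Z this has rank 2, with invariant factors (1,1).

Computing H_k = (kernel of ∂_k) / (image of ∂_{k+1}):

  H_0: rank C_0 − rank ∂_1 = 10 − 9 = 1, and the invariant factors of ∂_1 are all 1, so H_0 = Z.
  H_1: rank ker ∂_1 − rank ∂_2 = (14 − 9) − 2 = 3, and the invariant factors of ∂_2 are all 1, so H_1 = Z^3.
  H_2: rank ker ∂_2 − rank ∂_3 = (2 − 2) − 0 = 0, and there is no ∂_3, so H_2 = 0.

As a check, the Euler characteristic is 10 − 14 + 2 = -2, which agrees with 1 − 3 + 0 = -2.

H_0 ≅ Z,  H_1 ≅ Z^3,  H_2 = 0.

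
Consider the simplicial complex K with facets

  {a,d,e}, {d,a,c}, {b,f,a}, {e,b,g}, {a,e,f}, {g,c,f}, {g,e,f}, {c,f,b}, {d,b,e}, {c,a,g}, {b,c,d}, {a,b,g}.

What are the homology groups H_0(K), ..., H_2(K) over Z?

Order the vertices as a < b < c < d < e < f < g. Listing each simplex with vertices in this order, K has dimension 2 with simplices:

  0-simplices (7): a, b, c, d, e, f, g
  1-simplices (18): ab, ac, ad, ae, af, ag, bc, bd, be, bf, bg, cd, cf, cg, de, ef, eg, fg
  2-simplices (12): abf, abg, acd, acg, ade, aef, bcd, bcf, bde, beg, cfg, efg

so the chain groups are C_0 ≅ Z^7, C_1 ≅ Z^18, C_2 ≅ Z^12.

Boundary ∂_1: C_1 → C_0 sends each edge [p,q] (with p < q) to q − p. For instance
  ∂ag = g − a.
The resulting 7×18 matrix has rank 6, and its Smith normal form has invariant factors (1,1,1,1,1,1).

Boundary ∂_2: C_2 → C_1 maps a triangle to the signed sum of its edges. For instance
  ∂bcd = cd − bd + bc,
  ∂abg = bg − ag + ab.
The resulting 18×12 matrix has rank 12, and its Smith normal form has invariant factors (1,1,1,1,1,1,1,1,1,1,1,2).

Reading off H_k = ker ∂_k / im ∂_{k+1}:

  H_0: rank C_0 − rank ∂_1 = 7 − 6 = 1, and the invariant factors of ∂_1 are all 1, so H_0 = Z.
  H_1: rank ker ∂_1 − rank ∂_2 = (18 − 6) − 12 = 0, and ∂_2 has invariant factor 2 > 1, so H_1 = Z/2.
  H_2: rank ker ∂_2 − rank ∂_3 = (12 − 12) − 0 = 0, and there is no ∂_3, so H_2 = 0.

(K is a triangulation of the real projective plane RP^2.)

H_0 ≅ Z,  H_1 ≅ Z/2,  H_2 = 0.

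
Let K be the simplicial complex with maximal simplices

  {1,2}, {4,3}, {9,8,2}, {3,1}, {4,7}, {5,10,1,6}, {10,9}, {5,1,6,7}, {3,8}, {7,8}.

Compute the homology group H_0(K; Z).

H_0 ≅ Z.

Take the total order 1 < 2 < 3 < 4 < 5 < 6 < 7 < 8 < 9 < 10 on the vertex set. Then K (dimension 3) consists of the simplices:

  0-simplices (10): [1], [2], [3], [4], [5], [6], [7], [8], [9], [10]
  1-simplices (19): [1,2], [1,3], [1,5], [1,6], [1,7], [1,10], [2,8], [2,9], [3,4], [3,8], [4,7], [5,6], [5,7], [5,10], [6,7], [6,10], [7,8], [8,9], [9,10]
  2-simplices (8): [1,5,6], [1,5,7], [1,5,10], [1,6,7], [1,6,10], [2,8,9], [5,6,7], [5,6,10]
  3-simplices (2): [1,5,6,7], [1,5,6,10]

so the chain groups are C_0 ≅ Z^10, C_1 ≅ Z^19, C_2 ≅ Z^8, C_3 ≅ Z^2.

∂_1: C_1 → C_0 maps an edge to its endpoints' difference, ∂[p,q] = q − p. For instance
  ∂[2,8] = [8] − [2].
The resulting 10×19 matrix has rank 9, and its Smith normal form has invariant factors (1,1,1,1,1,1,1,1,1).

The boundary map ∂_2: C_2 → C_1 sends each 2-simplex [p,q,r] to [q,r] − [p,r] + [p,q]. For instance
  ∂[1,5,7] = [5,7] − [1,7] + [1,5],
  ∂[1,5,6] = [5,6] − [1,6] + [1,5].
As a 19×8 matrix over Z this has rank 6, with invariant factors (1,1,1,1,1,1).

Boundary ∂_3: C_3 → C_2 sends each 3-simplex σ to the alternating sum Σ_i (−1)^i (σ with its i-th vertex removed). For instance
  ∂[1,5,6,7] = [5,6,7] − [1,6,7] + [1,5,7] − [1,5,6],
  ∂[1,5,6,10] = [5,6,10] − [1,6,10] + [1,5,10] − [1,5,6].
This gives a 8×2 integer matrix of rank 2; reducing to Smith normal form yields diagonal entries (1,1).

Now H_k = ker ∂_k / im ∂_{k+1}, so:

  H_0: rank C_0 − rank ∂_1 = 10 − 9 = 1, and the invariant factors of ∂_1 are all 1, so H_0 = Z.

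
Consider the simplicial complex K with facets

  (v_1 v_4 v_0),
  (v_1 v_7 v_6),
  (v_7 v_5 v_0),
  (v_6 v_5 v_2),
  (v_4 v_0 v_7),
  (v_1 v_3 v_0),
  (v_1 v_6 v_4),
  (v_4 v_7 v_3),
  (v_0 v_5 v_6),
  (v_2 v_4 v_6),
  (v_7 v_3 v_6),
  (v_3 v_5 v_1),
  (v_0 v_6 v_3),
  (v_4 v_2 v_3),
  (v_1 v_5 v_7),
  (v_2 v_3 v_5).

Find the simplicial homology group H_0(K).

H_0 = Z.

Take the total order v_0 < v_1 < v_2 < v_3 < v_4 < v_5 < v_6 < v_7 on the vertex set. Then K (dimension 2) consists of the simplices:

  0-simplices (8): [v_0], [v_1], [v_2], [v_3], [v_4], [v_5], [v_6], [v_7]
  1-simplices (24): (24 of them)
  2-simplices (16): (16 of them)

giving chain groups C_0 ≅ Z^8, C_1 ≅ Z^24, C_2 ≅ Z^16.

The boundary map ∂_1: C_1 → C_0 sends each edge [p,q] (with p < q) to q − p. For instance
  ∂[v_6,v_7] = [v_7] − [v_6].
The 8×24 boundary matrix has rank 7 and Smith normal form diag(1,1,1,1,1,1,1).

∂_2: C_2 → C_1 sends each 2-simplex [p,q,r] to [q,r] − [p,r] + [p,q]. For instance
  ∂[v_3,v_4,v_7] = [v_4,v_7] − [v_3,v_7] + [v_3,v_4],
  ∂[v_0,v_3,v_6] = [v_3,v_6] − [v_0,v_6] + [v_0,v_3].
The resulting 24×16 matrix has rank 15, and its Smith normal form has invariant factors (1,1,1,1,1,1,1,1,1,1,1,1,1,1,1).

Now H_k = ker ∂_k / im ∂_{k+1}, so:

  H_0: rank C_0 − rank ∂_1 = 8 − 7 = 1, and the invariant factors of ∂_1 are all 1, so H_0 = Z.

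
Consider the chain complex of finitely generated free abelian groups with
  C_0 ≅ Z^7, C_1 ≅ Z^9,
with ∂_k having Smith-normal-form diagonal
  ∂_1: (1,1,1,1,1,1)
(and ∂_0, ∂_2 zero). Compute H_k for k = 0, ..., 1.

H_0 ≅ Z,  H_1 ≅ Z^3.

H_0: b_0 = 7 − 0 − 6 = 1; torsion from ∂_1 factors > 1: none. So H_0 ≅ Z.
H_1: b_1 = 9 − 6 − 0 = 3; torsion from ∂_2 factors > 1: none. So H_1 ≅ Z^3.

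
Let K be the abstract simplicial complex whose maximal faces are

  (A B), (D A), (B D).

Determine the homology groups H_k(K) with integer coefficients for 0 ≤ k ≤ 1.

K has 3 vertices, 3 edges.
rank ∂_0 = 0, rank ∂_1 = 2 ⇒ b_0 = 3 − 0 − 2 = 1; all invariant factors of ∂_1 are 1 so no torsion. So H_0 = Z.
rank ∂_1 = 2, rank ∂_2 = 0 ⇒ b_1 = 3 − 2 − 0 = 1. So H_1 = Z.

H_0 ≅ Z,  H_1 ≅ Z.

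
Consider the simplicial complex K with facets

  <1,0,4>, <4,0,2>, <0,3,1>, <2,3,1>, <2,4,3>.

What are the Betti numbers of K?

b_0 = 1, b_1 = 1, b_2 = 0.

Fix the vertex order 0 < 1 < 2 < 3 < 4 and write every simplex with vertices in increasing order. Then dim K = 2 and the simplices of K are:

  0-simplices (5): [0], [1], [2], [3], [4]
  1-simplices (10): [0,1], [0,2], [0,3], [0,4], [1,2], [1,3], [1,4], [2,3], [2,4], [3,4]
  2-simplices (5): [0,1,3], [0,1,4], [0,2,4], [1,2,3], [2,3,4]

Hence C_0 ≅ Z^5, C_1 ≅ Z^10, C_2 ≅ Z^5.

Boundary ∂_1: C_1 → C_0 sends each edge [p,q] (with p < q) to q − p.
The resulting 5×10 matrix has rank 4, and its Smith normal form has invariant factors (1,1,1,1).

The boundary map ∂_2: C_2 → C_1 sends each 2-simplex [p,q,r] to [q,r] − [p,r] + [p,q]. For instance
  ∂[0,1,3] = [1,3] − [0,3] + [0,1],
  ∂[1,2,3] = [2,3] − [1,3] + [1,2].
The 10×5 boundary matrix has rank 5 and Smith normal form diag(1,1,1,1,1).

Reading off H_k = ker ∂_k / im ∂_{k+1}:

  H_0: rank C_0 − rank ∂_1 = 5 − 4 = 1, and the invariant factors of ∂_1 are all 1, so H_0 = Z.
  H_1: rank ker ∂_1 − rank ∂_2 = (10 − 4) − 5 = 1, and the invariant factors of ∂_2 are all 1, so H_1 = Z.
  H_2: rank ker ∂_2 − rank ∂_3 = (5 − 5) − 0 = 0, and there is no ∂_3, so H_2 = 0.

Hence the Betti numbers are b_0 = 1, b_1 = 1, b_2 = 0.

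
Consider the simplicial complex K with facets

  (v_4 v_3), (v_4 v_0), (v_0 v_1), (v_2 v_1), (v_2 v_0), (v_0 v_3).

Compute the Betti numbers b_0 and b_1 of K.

We work with the vertex ordering v_0 < v_1 < v_2 < v_3 < v_4. The simplices of K, each written with vertices in increasing order, are:

  0-simplices (5): [v_0], [v_1], [v_2], [v_3], [v_4]
  1-simplices (6): [v_0,v_1], [v_0,v_2], [v_0,v_3], [v_0,v_4], [v_1,v_2], [v_3,v_4]

giving chain groups C_0 ≅ Z^5, C_1 ≅ Z^6.

Boundary ∂_1: C_1 → C_0 sends each edge [p,q] (with p < q) to q − p.
The 5×6 boundary matrix has rank 4 and Smith normal form diag(1,1,1,1).

From H_k ≅ ker(∂_k) / im(∂_{k+1}) we obtain:

  H_0: rank C_0 − rank ∂_1 = 5 − 4 = 1, and the invariant factors of ∂_1 are all 1, so H_0 = Z.
  H_1: rank ker ∂_1 − rank ∂_2 = (6 − 4) − 0 = 2, and there is no ∂_2, so H_1 = Z^2.

As a check, the Euler characteristic is 5 − 6 = -1, which agrees with 1 − 2 = -1.
(K is a triangulation of a wedge of 2 circles.)

Hence the Betti numbers are b_0 = 1, b_1 = 2.

b_0 = 1, b_1 = 2.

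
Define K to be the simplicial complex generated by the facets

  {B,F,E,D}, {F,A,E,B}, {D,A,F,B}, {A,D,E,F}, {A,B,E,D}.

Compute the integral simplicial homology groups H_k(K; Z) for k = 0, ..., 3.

Take the total order A < B < D < E < F on the vertex set. Then K (dimension 3) consists of the simplices:

  0-simplices (5): A, B, D, E, F
  1-simplices (10): AB, AD, AE, AF, BD, BE, BF, DE, DF, EF
  2-simplices (10): ABD, ABE, ABF, ADE, ADF, AEF, BDE, BDF, BEF, DEF
  3-simplices (5): ABDE, ABDF, ABEF, ADEF, BDEF

giving chain groups C_0 ≅ Z^5, C_1 ≅ Z^10, C_2 ≅ Z^10, C_3 ≅ Z^5.

∂_1: C_1 → C_0 sends each edge [p,q] (with p < q) to q − p. For instance
  ∂AF = F − A.
This gives a 5×10 integer matrix of rank 4; reducing to Smith normal form yields diagonal entries (1,1,1,1).

The boundary map ∂_2: C_2 → C_1 sends each 2-simplex [p,q,r] to [q,r] − [p,r] + [p,q]. For instance
  ∂BEF = EF − BF + BE,
  ∂ADF = DF − AF + AD.
The 10×10 boundary matrix has rank 6 and Smith normal form diag(1,1,1,1,1,1).

Boundary ∂_3: C_3 → C_2 sends each 3-simplex σ to the alternating sum Σ_i (−1)^i (σ with its i-th vertex removed). For instance
  ∂ABDE = BDE − ADE + ABE − ABD,
  ∂ABDF = BDF − ADF + ABF − ABD.
The 10×5 boundary matrix has rank 4 and Smith normal form diag(1,1,1,1).

From H_k ≅ ker(∂_k) / im(∂_{k+1}) we obtain:

  H_0: rank C_0 − rank ∂_1 = 5 − 4 = 1, and the invariant factors of ∂_1 are all 1, so H_0 ≅ Z.
  H_1: rank ker ∂_1 − rank ∂_2 = (10 − 4) − 6 = 0, and the invariant factors of ∂_2 are all 1, so H_1 ≅ 0.
  H_2: rank ker ∂_2 − rank ∂_3 = (10 − 6) − 4 = 0, and the invariant factors of ∂_3 are all 1, so H_2 ≅ 0.
  H_3: rank ker ∂_3 − rank ∂_4 = (5 − 4) − 0 = 1, and there is no ∂_4, so H_3 ≅ Z.

H_0 = Z,  H_1 = 0,  H_2 = 0,  H_3 = Z.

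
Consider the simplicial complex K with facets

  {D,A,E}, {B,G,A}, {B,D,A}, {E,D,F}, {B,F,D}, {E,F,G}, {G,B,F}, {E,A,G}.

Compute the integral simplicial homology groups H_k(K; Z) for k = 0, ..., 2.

K has 6 vertices, 12 edges, 8 triangles.
rank ∂_0 = 0, rank ∂_1 = 5 ⇒ b_0 = 6 − 0 − 5 = 1; all invariant factors of ∂_1 are 1 so no torsion. So H_0 = Z.
rank ∂_1 = 5, rank ∂_2 = 7 ⇒ b_1 = 12 − 5 − 7 = 0; all invariant factors of ∂_2 are 1 so no torsion. So H_1 = 0.
rank ∂_2 = 7, rank ∂_3 = 0 ⇒ b_2 = 8 − 7 − 0 = 1. So H_2 = Z.

H_0 ≅ Z,  H_1 = 0,  H_2 ≅ Z.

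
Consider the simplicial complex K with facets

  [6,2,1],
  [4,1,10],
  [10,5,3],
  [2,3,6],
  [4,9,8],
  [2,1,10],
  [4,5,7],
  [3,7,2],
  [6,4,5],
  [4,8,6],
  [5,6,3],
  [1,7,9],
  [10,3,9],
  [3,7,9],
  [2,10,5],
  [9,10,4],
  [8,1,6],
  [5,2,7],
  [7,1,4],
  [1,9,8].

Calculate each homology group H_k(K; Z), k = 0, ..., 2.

H_0 = Z,  H_1 = Z × Z/2,  H_2 = 0.

Order the vertices as 1 < 2 < 3 < 4 < 5 < 6 < 7 < 8 < 9 < 10. Listing each simplex with vertices in this order, K has dimension 2 with simplices:

  0-simplices (10): [1], [2], [3], [4], [5], [6], [7], [8], [9], [10]
  1-simplices (30): (30 of them)
  2-simplices (20): (20 of them)

giving chain groups C_0 ≅ Z^10, C_1 ≅ Z^30, C_2 ≅ Z^20.

The boundary map ∂_1: C_1 → C_0 maps an edge to its endpoints' difference, ∂[p,q] = q − p.
The 10×30 boundary matrix has rank 9 and Smith normal form diag(1,1,1,1,1,1,1,1,1).

∂_2: C_2 → C_1 acts by ∂[p,q,r] = [q,r] − [p,r] + [p,q]. For instance
  ∂[4,5,7] = [5,7] − [4,7] + [4,5],
  ∂[1,6,8] = [6,8] − [1,8] + [1,6].
The 30×20 boundary matrix has rank 20 and Smith normal form diag(1,1,1,1,1,1,1,1,1,1,1,1,1,1,1,1,1,1,1,2).

Now H_k = ker ∂_k / im ∂_{k+1}, so:

  H_0: rank C_0 − rank ∂_1 = 10 − 9 = 1, and the invariant factors of ∂_1 are all 1, so H_0 ≅ Z.
  H_1: rank ker ∂_1 − rank ∂_2 = (30 − 9) − 20 = 1, and ∂_2 has invariant factor 2 > 1, so H_1 ≅ Z × Z/2.
  H_2: rank ker ∂_2 − rank ∂_3 = (20 − 20) − 0 = 0, and there is no ∂_3, so H_2 ≅ 0.

As a check, the Euler characteristic is 10 − 30 + 20 = 0, which agrees with 1 − 1 + 0 = 0.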